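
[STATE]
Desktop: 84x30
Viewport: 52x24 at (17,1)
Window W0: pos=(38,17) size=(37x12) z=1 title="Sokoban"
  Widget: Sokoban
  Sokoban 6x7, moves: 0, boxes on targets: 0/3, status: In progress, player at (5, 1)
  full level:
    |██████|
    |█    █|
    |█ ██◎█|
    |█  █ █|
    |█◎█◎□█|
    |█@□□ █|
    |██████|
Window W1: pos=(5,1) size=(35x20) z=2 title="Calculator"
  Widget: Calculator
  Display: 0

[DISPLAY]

━━━━━━━━━━━━━━━━━━━━━━┓                             
                      ┃                             
──────────────────────┨                             
                     0┃                             
─┬───┐                ┃                             
 │ ÷ │                ┃                             
─┼───┤                ┃                             
 │ × │                ┃                             
─┼───┤                ┃                             
 │ - │                ┃                             
─┼───┤                ┃                             
 │ + │                ┃                             
─┼───┤                ┃                             
R│ M+│                ┃                             
─┴───┘                ┃                             
                      ┃                             
                      ┃━━━━━━━━━━━━━━━━━━━━━━━━━━━━━
                      ┃Sokoban                      
                      ┃─────────────────────────────
━━━━━━━━━━━━━━━━━━━━━━┛█████                        
                     ┃█    █                        
                     ┃█ ██◎█                        
                     ┃█  █ █                        
                     ┃█◎█◎□█                        


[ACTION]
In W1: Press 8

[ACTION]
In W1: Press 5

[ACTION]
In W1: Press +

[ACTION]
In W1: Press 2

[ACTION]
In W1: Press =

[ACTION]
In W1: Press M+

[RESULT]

━━━━━━━━━━━━━━━━━━━━━━┓                             
                      ┃                             
──────────────────────┨                             
                    87┃                             
─┬───┐                ┃                             
 │ ÷ │                ┃                             
─┼───┤                ┃                             
 │ × │                ┃                             
─┼───┤                ┃                             
 │ - │                ┃                             
─┼───┤                ┃                             
 │ + │                ┃                             
─┼───┤                ┃                             
R│ M+│                ┃                             
─┴───┘                ┃                             
                      ┃                             
                      ┃━━━━━━━━━━━━━━━━━━━━━━━━━━━━━
                      ┃Sokoban                      
                      ┃─────────────────────────────
━━━━━━━━━━━━━━━━━━━━━━┛█████                        
                     ┃█    █                        
                     ┃█ ██◎█                        
                     ┃█  █ █                        
                     ┃█◎█◎□█                        


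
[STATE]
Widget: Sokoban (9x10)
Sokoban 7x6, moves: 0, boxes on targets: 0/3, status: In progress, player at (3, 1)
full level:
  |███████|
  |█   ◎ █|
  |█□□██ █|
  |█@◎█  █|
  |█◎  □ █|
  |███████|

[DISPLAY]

███████  
█   ◎ █  
█□□██ █  
█@◎█  █  
█◎  □ █  
███████  
Moves: 0 
         
         
         


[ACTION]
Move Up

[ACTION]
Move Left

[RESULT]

███████  
█□  ◎ █  
█@□██ █  
█ ◎█  █  
█◎  □ █  
███████  
Moves: 1 
         
         
         


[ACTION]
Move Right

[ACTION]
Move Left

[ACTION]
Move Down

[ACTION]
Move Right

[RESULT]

███████  
█□  ◎ █  
█ □██ █  
█ +█  █  
█◎  □ █  
███████  
Moves: 3 
         
         
         


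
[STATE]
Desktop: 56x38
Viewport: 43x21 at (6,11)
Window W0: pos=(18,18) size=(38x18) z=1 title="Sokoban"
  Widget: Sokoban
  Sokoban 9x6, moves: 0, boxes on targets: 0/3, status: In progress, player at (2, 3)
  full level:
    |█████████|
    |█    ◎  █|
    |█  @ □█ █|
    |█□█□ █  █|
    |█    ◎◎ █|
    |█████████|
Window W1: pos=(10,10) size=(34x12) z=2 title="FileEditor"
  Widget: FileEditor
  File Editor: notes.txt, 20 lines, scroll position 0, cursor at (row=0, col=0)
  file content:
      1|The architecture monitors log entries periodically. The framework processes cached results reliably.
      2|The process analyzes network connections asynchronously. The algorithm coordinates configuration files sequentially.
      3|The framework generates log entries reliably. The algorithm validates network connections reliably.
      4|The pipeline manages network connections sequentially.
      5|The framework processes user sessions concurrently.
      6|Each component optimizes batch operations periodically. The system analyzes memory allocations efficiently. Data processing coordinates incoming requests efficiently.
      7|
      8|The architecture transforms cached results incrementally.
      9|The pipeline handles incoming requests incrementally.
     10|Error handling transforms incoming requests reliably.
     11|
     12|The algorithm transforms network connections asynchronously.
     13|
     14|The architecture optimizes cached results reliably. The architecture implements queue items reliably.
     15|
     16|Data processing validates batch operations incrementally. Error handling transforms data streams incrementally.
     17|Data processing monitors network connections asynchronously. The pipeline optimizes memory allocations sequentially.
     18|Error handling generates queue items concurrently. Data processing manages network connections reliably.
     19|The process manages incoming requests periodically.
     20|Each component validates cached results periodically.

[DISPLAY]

    ┃ FileEditor                     ┃     
    ┠────────────────────────────────┨     
    ┃█he architecture monitors log e▲┃     
    ┃The process analyzes network co█┃     
    ┃The framework generates log ent░┃     
    ┃The pipeline manages network co░┃     
    ┃The framework processes user se░┃     
    ┃Each component optimizes batch ░┃━━━━━
    ┃                               ░┃     
    ┃The architecture transforms cac▼┃─────
    ┗━━━━━━━━━━━━━━━━━━━━━━━━━━━━━━━━┛     
            ┃█    ◎  █                     
            ┃█  @ □█ █                     
            ┃█□█□ █  █                     
            ┃█    ◎◎ █                     
            ┃█████████                     
            ┃Moves: 0  0/3                 
            ┃                              
            ┃                              
            ┃                              
            ┃                              


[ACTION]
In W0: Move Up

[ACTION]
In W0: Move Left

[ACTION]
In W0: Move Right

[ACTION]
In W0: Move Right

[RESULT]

    ┃ FileEditor                     ┃     
    ┠────────────────────────────────┨     
    ┃█he architecture monitors log e▲┃     
    ┃The process analyzes network co█┃     
    ┃The framework generates log ent░┃     
    ┃The pipeline manages network co░┃     
    ┃The framework processes user se░┃     
    ┃Each component optimizes batch ░┃━━━━━
    ┃                               ░┃     
    ┃The architecture transforms cac▼┃─────
    ┗━━━━━━━━━━━━━━━━━━━━━━━━━━━━━━━━┛     
            ┃█   @◎  █                     
            ┃█    □█ █                     
            ┃█□█□ █  █                     
            ┃█    ◎◎ █                     
            ┃█████████                     
            ┃Moves: 4  0/3                 
            ┃                              
            ┃                              
            ┃                              
            ┃                              


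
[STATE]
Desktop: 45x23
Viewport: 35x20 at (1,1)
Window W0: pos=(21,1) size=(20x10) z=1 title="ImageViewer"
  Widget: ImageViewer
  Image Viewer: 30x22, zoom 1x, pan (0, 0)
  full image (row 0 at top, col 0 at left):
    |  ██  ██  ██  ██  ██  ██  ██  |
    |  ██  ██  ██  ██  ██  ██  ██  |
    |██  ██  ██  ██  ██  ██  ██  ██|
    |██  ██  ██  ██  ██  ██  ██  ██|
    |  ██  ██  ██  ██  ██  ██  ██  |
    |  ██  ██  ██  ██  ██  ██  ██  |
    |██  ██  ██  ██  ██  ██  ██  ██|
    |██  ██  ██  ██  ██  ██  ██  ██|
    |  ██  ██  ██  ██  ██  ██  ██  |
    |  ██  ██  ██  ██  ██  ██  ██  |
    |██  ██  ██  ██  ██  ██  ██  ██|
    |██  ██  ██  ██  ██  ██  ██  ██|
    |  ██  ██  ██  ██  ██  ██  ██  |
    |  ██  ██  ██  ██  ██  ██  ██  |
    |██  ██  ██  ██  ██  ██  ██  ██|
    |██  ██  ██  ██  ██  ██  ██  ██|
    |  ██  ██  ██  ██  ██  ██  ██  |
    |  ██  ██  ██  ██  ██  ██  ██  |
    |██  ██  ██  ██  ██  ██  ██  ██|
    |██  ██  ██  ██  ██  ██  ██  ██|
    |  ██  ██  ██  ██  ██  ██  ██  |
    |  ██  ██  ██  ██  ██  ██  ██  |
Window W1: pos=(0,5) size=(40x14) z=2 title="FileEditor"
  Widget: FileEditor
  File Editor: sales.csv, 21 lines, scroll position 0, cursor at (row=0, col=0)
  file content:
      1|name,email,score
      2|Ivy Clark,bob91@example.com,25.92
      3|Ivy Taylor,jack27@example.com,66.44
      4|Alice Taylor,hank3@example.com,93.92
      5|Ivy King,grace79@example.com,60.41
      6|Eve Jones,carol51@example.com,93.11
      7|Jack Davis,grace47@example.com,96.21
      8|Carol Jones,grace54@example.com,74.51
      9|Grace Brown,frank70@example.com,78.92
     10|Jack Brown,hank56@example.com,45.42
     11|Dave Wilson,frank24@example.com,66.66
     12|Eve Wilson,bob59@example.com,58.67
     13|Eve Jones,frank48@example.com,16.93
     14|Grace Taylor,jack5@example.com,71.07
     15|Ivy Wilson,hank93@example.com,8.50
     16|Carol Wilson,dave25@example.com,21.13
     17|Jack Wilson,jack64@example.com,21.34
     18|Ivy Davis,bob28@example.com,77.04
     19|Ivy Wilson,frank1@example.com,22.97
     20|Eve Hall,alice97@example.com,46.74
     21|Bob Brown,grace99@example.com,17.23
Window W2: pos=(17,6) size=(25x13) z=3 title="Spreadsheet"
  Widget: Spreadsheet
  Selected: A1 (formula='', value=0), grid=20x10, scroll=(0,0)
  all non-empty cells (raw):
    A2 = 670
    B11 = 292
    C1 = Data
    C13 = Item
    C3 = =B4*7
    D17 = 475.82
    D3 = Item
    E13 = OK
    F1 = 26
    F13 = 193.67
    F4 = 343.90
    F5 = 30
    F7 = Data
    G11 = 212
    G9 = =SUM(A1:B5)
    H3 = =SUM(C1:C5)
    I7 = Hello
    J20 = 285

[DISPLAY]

                    ┏━━━━━━━━━━━━━━
                    ┃ ImageViewer  
                    ┠──────────────
                    ┃  ██  ██  ██  
━━━━━━━━━━━━━━━━━━━━━━━━━━━━━━━━━━━
 FileEditor     ┏━━━━━━━━━━━━━━━━━━
────────────────┃ Spreadsheet      
█ame,email,score┠──────────────────
Ivy Clark,bob91@┃A1:               
Ivy Taylor,jack2┃       A       B  
Alice Taylor,han┃------------------
Ivy King,grace79┃  1      [0]      
Eve Jones,carol5┃  2      670      
Jack Davis,grace┃  3        0      
Carol Jones,grac┃  4        0      
Grace Brown,fran┃  5        0      
Jack Brown,hank5┃  6        0      
━━━━━━━━━━━━━━━━┗━━━━━━━━━━━━━━━━━━
                                   
                                   


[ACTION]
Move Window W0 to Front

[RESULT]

                    ┏━━━━━━━━━━━━━━
                    ┃ ImageViewer  
                    ┠──────────────
                    ┃  ██  ██  ██  
━━━━━━━━━━━━━━━━━━━━┃  ██  ██  ██  
 FileEditor     ┏━━━┃██  ██  ██  ██
────────────────┃ Sp┃██  ██  ██  ██
█ame,email,score┠───┃  ██  ██  ██  
Ivy Clark,bob91@┃A1:┃  ██  ██  ██  
Ivy Taylor,jack2┃   ┗━━━━━━━━━━━━━━
Alice Taylor,han┃------------------
Ivy King,grace79┃  1      [0]      
Eve Jones,carol5┃  2      670      
Jack Davis,grace┃  3        0      
Carol Jones,grac┃  4        0      
Grace Brown,fran┃  5        0      
Jack Brown,hank5┃  6        0      
━━━━━━━━━━━━━━━━┗━━━━━━━━━━━━━━━━━━
                                   
                                   


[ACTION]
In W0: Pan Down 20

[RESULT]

                    ┏━━━━━━━━━━━━━━
                    ┃ ImageViewer  
                    ┠──────────────
                    ┃  ██  ██  ██  
━━━━━━━━━━━━━━━━━━━━┃  ██  ██  ██  
 FileEditor     ┏━━━┃              
────────────────┃ Sp┃              
█ame,email,score┠───┃              
Ivy Clark,bob91@┃A1:┃              
Ivy Taylor,jack2┃   ┗━━━━━━━━━━━━━━
Alice Taylor,han┃------------------
Ivy King,grace79┃  1      [0]      
Eve Jones,carol5┃  2      670      
Jack Davis,grace┃  3        0      
Carol Jones,grac┃  4        0      
Grace Brown,fran┃  5        0      
Jack Brown,hank5┃  6        0      
━━━━━━━━━━━━━━━━┗━━━━━━━━━━━━━━━━━━
                                   
                                   


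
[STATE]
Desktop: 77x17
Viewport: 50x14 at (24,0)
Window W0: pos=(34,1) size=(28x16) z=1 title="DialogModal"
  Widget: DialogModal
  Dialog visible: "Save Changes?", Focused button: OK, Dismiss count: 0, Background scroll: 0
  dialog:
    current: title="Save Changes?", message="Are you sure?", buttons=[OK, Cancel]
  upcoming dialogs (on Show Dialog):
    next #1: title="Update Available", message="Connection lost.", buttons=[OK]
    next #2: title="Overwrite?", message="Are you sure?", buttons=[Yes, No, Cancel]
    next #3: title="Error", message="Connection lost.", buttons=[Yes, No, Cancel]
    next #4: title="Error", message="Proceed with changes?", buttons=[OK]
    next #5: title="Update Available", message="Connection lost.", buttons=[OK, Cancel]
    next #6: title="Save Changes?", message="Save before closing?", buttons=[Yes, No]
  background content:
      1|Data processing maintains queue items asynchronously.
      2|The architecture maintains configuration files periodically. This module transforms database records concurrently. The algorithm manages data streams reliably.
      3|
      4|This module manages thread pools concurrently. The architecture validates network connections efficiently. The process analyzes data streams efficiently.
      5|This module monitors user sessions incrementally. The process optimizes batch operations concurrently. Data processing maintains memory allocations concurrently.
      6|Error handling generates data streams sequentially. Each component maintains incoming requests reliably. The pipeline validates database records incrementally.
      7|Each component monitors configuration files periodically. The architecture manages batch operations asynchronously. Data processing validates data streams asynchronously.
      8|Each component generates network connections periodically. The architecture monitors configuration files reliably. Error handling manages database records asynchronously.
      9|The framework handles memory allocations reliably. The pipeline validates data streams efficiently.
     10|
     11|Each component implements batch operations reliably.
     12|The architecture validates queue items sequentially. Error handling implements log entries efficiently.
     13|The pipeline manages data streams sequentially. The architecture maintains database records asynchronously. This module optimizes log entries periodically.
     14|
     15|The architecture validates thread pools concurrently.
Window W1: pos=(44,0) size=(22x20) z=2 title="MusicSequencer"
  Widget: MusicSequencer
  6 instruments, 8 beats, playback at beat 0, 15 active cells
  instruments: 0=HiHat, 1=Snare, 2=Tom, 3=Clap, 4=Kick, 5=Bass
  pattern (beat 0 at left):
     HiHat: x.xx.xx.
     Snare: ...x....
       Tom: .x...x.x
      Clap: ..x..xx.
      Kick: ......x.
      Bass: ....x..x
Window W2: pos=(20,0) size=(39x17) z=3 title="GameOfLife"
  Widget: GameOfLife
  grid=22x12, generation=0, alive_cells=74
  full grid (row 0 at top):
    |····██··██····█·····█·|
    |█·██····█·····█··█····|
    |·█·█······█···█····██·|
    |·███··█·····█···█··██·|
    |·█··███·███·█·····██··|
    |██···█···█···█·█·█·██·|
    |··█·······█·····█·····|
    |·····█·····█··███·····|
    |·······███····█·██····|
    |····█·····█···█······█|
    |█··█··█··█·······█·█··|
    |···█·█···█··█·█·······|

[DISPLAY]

━━━━━━━━━━━━━━━━━━━━━━━━━━━━━━━━━━┓━━━━━━┓        
meOfLife                          ┃r     ┃        
──────────────────────────────────┨──────┨        
: 0                               ┃      ┃        
·██··██····█·····█·               ┃      ┃        
█····█·····█··█····               ┃      ┃        
█······█···█····██·               ┃      ┃        
█··█·····█···█··██·               ┃      ┃        
·███·███·█·····██··               ┃      ┃        
··█···█···█·█·█·██·               ┃      ┃        
·······█·····█·····               ┃      ┃        
··█·····█··███·····               ┃      ┃        
····███····█·██····               ┃      ┃        
·█·····█···█······█               ┃      ┃        


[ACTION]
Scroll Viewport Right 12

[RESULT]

━━━━━━━━━━━━━━━━━━━━━━━━━━━━━━━┓━━━━━━┓           
fLife                          ┃r     ┃           
───────────────────────────────┨──────┨           
                               ┃      ┃           
··██····█·····█·               ┃      ┃           
··█·····█··█····               ┃      ┃           
····█···█····██·               ┃      ┃           
█·····█···█··██·               ┃      ┃           
█·███·█·····██··               ┃      ┃           
···█···█·█·█·██·               ┃      ┃           
····█·····█·····               ┃      ┃           
·····█··███·····               ┃      ┃           
·███····█·██····               ┃      ┃           
····█···█······█               ┃      ┃           


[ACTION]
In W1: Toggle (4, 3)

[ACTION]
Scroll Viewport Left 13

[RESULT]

      ┏━━━━━━━━━━━━━━━━━━━━━━━━━━━━━━━━━━━━━┓━━━━━
      ┃ GameOfLife                          ┃r    
      ┠─────────────────────────────────────┨─────
      ┃Gen: 0                               ┃     
      ┃····██··██····█·····█·               ┃     
      ┃█·██····█·····█··█····               ┃     
      ┃·█·█······█···█····██·               ┃     
      ┃·███··█·····█···█··██·               ┃     
      ┃·█··███·███·█·····██··               ┃     
      ┃██···█···█···█·█·█·██·               ┃     
      ┃··█·······█·····█·····               ┃     
      ┃·····█·····█··███·····               ┃     
      ┃·······███····█·██····               ┃     
      ┃····█·····█···█······█               ┃     


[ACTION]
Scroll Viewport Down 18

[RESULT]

      ┃Gen: 0                               ┃     
      ┃····██··██····█·····█·               ┃     
      ┃█·██····█·····█··█····               ┃     
      ┃·█·█······█···█····██·               ┃     
      ┃·███··█·····█···█··██·               ┃     
      ┃·█··███·███·█·····██··               ┃     
      ┃██···█···█···█·█·█·██·               ┃     
      ┃··█·······█·····█·····               ┃     
      ┃·····█·····█··███·····               ┃     
      ┃·······███····█·██····               ┃     
      ┃····█·····█···█······█               ┃     
      ┃█··█··█··█·······█·█··               ┃     
      ┃···█·█···█··█·█·······               ┃     
      ┗━━━━━━━━━━━━━━━━━━━━━━━━━━━━━━━━━━━━━┛     


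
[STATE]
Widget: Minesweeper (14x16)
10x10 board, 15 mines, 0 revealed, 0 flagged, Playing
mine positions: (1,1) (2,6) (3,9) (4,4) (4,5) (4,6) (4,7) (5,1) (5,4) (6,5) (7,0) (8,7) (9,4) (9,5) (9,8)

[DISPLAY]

■■■■■■■■■■    
■■■■■■■■■■    
■■■■■■■■■■    
■■■■■■■■■■    
■■■■■■■■■■    
■■■■■■■■■■    
■■■■■■■■■■    
■■■■■■■■■■    
■■■■■■■■■■    
■■■■■■■■■■    
              
              
              
              
              
              


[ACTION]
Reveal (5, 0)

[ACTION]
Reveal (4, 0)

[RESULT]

■■■■■■■■■■    
■■■■■■■■■■    
■■■■■■■■■■    
■■■■■■■■■■    
1■■■■■■■■■    
1■■■■■■■■■    
■■■■■■■■■■    
■■■■■■■■■■    
■■■■■■■■■■    
■■■■■■■■■■    
              
              
              
              
              
              


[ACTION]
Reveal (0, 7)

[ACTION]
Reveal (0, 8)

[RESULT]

■■1           
■■1  111      
111  1■111    
   124■■■■    
1112■■■■■■    
1■■■■■■■■■    
■■■■■■■■■■    
■■■■■■■■■■    
■■■■■■■■■■    
■■■■■■■■■■    
              
              
              
              
              
              


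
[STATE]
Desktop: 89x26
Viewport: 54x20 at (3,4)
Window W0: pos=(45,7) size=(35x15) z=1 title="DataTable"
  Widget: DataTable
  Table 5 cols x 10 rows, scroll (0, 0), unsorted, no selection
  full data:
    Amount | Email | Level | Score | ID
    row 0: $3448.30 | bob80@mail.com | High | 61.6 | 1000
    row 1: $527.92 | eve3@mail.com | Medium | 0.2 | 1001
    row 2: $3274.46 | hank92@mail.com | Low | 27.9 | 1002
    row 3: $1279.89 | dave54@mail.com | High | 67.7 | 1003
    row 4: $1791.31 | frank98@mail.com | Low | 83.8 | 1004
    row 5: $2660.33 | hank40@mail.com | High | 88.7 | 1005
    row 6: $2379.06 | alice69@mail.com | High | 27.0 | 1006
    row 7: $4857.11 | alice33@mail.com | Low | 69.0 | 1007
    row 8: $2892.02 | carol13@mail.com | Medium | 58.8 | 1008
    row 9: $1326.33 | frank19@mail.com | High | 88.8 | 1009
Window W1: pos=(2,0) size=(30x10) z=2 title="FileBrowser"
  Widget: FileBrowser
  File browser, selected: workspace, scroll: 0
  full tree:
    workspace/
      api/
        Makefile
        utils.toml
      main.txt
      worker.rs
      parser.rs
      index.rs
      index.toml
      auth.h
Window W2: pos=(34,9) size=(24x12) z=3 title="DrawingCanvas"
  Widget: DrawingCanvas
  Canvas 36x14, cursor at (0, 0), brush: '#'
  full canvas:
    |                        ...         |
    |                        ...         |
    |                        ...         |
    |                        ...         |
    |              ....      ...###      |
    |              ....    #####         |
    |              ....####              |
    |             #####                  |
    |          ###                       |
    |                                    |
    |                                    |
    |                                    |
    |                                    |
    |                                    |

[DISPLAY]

    [+] api/                ┃                         
    main.txt                ┃                         
    worker.rs               ┃                         
    parser.rs               ┃             ┏━━━━━━━━━━━
    index.rs                ┃             ┃ DataTable 
━━━━━━━━━━━━━━━━━━━━━━━━━━━━┛  ┏━━━━━━━━━━━━━━━━━━━━━━
                               ┃ DrawingCanvas        
                               ┠──────────────────────
                               ┃+                     
                               ┃                      
                               ┃                      
                               ┃                      
                               ┃              ....    
                               ┃              ....    
                               ┃              ....####
                               ┃             #####    
                               ┗━━━━━━━━━━━━━━━━━━━━━━
                                          ┗━━━━━━━━━━━
                                                      
                                                      


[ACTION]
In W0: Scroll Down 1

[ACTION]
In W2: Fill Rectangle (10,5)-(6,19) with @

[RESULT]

    [+] api/                ┃                         
    main.txt                ┃                         
    worker.rs               ┃                         
    parser.rs               ┃             ┏━━━━━━━━━━━
    index.rs                ┃             ┃ DataTable 
━━━━━━━━━━━━━━━━━━━━━━━━━━━━┛  ┏━━━━━━━━━━━━━━━━━━━━━━
                               ┃ DrawingCanvas        
                               ┠──────────────────────
                               ┃+                     
                               ┃                      
                               ┃                      
                               ┃                      
                               ┃              ....    
                               ┃              ....    
                               ┃     @@@@@@@@@@@@@@@##
                               ┃     @@@@@@@@@@@@@@@  
                               ┗━━━━━━━━━━━━━━━━━━━━━━
                                          ┗━━━━━━━━━━━
                                                      
                                                      


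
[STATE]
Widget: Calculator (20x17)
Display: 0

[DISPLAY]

                   0
┌───┬───┬───┬───┐   
│ 7 │ 8 │ 9 │ ÷ │   
├───┼───┼───┼───┤   
│ 4 │ 5 │ 6 │ × │   
├───┼───┼───┼───┤   
│ 1 │ 2 │ 3 │ - │   
├───┼───┼───┼───┤   
│ 0 │ . │ = │ + │   
├───┼───┼───┼───┤   
│ C │ MC│ MR│ M+│   
└───┴───┴───┴───┘   
                    
                    
                    
                    
                    


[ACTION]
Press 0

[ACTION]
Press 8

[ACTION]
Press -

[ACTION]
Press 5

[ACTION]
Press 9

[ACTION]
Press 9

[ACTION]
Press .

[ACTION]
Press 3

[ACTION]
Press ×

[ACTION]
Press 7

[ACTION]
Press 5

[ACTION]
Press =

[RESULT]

            -44347.5
┌───┬───┬───┬───┐   
│ 7 │ 8 │ 9 │ ÷ │   
├───┼───┼───┼───┤   
│ 4 │ 5 │ 6 │ × │   
├───┼───┼───┼───┤   
│ 1 │ 2 │ 3 │ - │   
├───┼───┼───┼───┤   
│ 0 │ . │ = │ + │   
├───┼───┼───┼───┤   
│ C │ MC│ MR│ M+│   
└───┴───┴───┴───┘   
                    
                    
                    
                    
                    


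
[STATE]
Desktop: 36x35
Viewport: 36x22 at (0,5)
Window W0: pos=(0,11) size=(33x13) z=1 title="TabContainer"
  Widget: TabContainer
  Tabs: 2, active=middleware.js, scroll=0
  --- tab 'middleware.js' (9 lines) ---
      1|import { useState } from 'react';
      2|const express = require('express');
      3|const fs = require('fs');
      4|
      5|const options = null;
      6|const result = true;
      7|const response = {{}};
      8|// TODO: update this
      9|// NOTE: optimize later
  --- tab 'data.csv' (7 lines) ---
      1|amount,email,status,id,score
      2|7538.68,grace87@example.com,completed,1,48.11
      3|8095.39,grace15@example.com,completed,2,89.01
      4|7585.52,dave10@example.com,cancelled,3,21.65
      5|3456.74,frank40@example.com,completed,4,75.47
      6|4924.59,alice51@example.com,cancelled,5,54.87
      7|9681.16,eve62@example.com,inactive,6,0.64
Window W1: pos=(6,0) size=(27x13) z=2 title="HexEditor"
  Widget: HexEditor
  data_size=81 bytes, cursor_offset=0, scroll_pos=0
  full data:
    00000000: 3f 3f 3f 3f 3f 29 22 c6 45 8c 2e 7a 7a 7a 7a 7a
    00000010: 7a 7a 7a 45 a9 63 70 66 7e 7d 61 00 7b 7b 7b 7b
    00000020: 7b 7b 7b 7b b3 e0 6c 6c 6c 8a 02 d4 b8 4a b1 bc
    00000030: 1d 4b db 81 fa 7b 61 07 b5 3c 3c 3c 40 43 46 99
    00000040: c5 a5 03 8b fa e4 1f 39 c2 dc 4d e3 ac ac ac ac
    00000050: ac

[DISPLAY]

      ┃00000020  7b 7b 7b 7b b3 ┃   
      ┃00000030  1d 4b db 81 fa ┃   
      ┃00000040  c5 a5 03 8b fa ┃   
      ┃00000050  ac             ┃   
      ┃                         ┃   
      ┃                         ┃   
┏━━━━━┃                         ┃   
┃ TabC┗━━━━━━━━━━━━━━━━━━━━━━━━━┛   
┠───────────────────────────────┨   
┃[middleware.js]│ data.csv      ┃   
┃───────────────────────────────┃   
┃import { useState } from 'react┃   
┃const express = require('expres┃   
┃const fs = require('fs');      ┃   
┃                               ┃   
┃const options = null;          ┃   
┃const result = true;           ┃   
┃const response = {{}};         ┃   
┗━━━━━━━━━━━━━━━━━━━━━━━━━━━━━━━┛   
                                    
                                    
                                    


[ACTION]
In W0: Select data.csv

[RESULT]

      ┃00000020  7b 7b 7b 7b b3 ┃   
      ┃00000030  1d 4b db 81 fa ┃   
      ┃00000040  c5 a5 03 8b fa ┃   
      ┃00000050  ac             ┃   
      ┃                         ┃   
      ┃                         ┃   
┏━━━━━┃                         ┃   
┃ TabC┗━━━━━━━━━━━━━━━━━━━━━━━━━┛   
┠───────────────────────────────┨   
┃ middleware.js │[data.csv]     ┃   
┃───────────────────────────────┃   
┃amount,email,status,id,score   ┃   
┃7538.68,grace87@example.com,com┃   
┃8095.39,grace15@example.com,com┃   
┃7585.52,dave10@example.com,canc┃   
┃3456.74,frank40@example.com,com┃   
┃4924.59,alice51@example.com,can┃   
┃9681.16,eve62@example.com,inact┃   
┗━━━━━━━━━━━━━━━━━━━━━━━━━━━━━━━┛   
                                    
                                    
                                    


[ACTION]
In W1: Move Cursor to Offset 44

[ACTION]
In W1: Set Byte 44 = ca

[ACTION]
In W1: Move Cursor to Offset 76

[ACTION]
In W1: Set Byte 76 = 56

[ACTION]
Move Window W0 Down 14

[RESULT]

      ┃00000020  7b 7b 7b 7b b3 ┃   
      ┃00000030  1d 4b db 81 fa ┃   
      ┃00000040  c5 a5 03 8b fa ┃   
      ┃00000050  ac             ┃   
      ┃                         ┃   
      ┃                         ┃   
      ┃                         ┃   
      ┗━━━━━━━━━━━━━━━━━━━━━━━━━┛   
                                    
                                    
                                    
                                    
                                    
                                    
                                    
                                    
                                    
┏━━━━━━━━━━━━━━━━━━━━━━━━━━━━━━━┓   
┃ TabContainer                  ┃   
┠───────────────────────────────┨   
┃ middleware.js │[data.csv]     ┃   
┃───────────────────────────────┃   


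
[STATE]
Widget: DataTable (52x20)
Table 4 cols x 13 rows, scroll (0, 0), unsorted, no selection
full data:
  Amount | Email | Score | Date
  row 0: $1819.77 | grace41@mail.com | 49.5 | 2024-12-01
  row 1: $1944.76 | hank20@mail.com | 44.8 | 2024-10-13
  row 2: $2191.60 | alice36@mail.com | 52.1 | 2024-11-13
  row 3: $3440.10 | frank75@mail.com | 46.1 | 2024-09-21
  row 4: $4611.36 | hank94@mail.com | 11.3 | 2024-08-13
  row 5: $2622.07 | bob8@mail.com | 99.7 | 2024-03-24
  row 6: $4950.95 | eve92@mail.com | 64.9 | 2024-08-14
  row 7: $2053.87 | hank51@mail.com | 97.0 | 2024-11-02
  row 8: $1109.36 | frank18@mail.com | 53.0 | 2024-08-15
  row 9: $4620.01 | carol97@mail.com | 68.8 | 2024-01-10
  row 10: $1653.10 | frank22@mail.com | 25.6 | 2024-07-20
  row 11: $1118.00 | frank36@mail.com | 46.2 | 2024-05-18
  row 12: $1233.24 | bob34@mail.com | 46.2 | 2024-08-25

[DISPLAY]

Amount  │Email           │Score│Date                
────────┼────────────────┼─────┼──────────          
$1819.77│grace41@mail.com│49.5 │2024-12-01          
$1944.76│hank20@mail.com │44.8 │2024-10-13          
$2191.60│alice36@mail.com│52.1 │2024-11-13          
$3440.10│frank75@mail.com│46.1 │2024-09-21          
$4611.36│hank94@mail.com │11.3 │2024-08-13          
$2622.07│bob8@mail.com   │99.7 │2024-03-24          
$4950.95│eve92@mail.com  │64.9 │2024-08-14          
$2053.87│hank51@mail.com │97.0 │2024-11-02          
$1109.36│frank18@mail.com│53.0 │2024-08-15          
$4620.01│carol97@mail.com│68.8 │2024-01-10          
$1653.10│frank22@mail.com│25.6 │2024-07-20          
$1118.00│frank36@mail.com│46.2 │2024-05-18          
$1233.24│bob34@mail.com  │46.2 │2024-08-25          
                                                    
                                                    
                                                    
                                                    
                                                    


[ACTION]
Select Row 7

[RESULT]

Amount  │Email           │Score│Date                
────────┼────────────────┼─────┼──────────          
$1819.77│grace41@mail.com│49.5 │2024-12-01          
$1944.76│hank20@mail.com │44.8 │2024-10-13          
$2191.60│alice36@mail.com│52.1 │2024-11-13          
$3440.10│frank75@mail.com│46.1 │2024-09-21          
$4611.36│hank94@mail.com │11.3 │2024-08-13          
$2622.07│bob8@mail.com   │99.7 │2024-03-24          
$4950.95│eve92@mail.com  │64.9 │2024-08-14          
>2053.87│hank51@mail.com │97.0 │2024-11-02          
$1109.36│frank18@mail.com│53.0 │2024-08-15          
$4620.01│carol97@mail.com│68.8 │2024-01-10          
$1653.10│frank22@mail.com│25.6 │2024-07-20          
$1118.00│frank36@mail.com│46.2 │2024-05-18          
$1233.24│bob34@mail.com  │46.2 │2024-08-25          
                                                    
                                                    
                                                    
                                                    
                                                    


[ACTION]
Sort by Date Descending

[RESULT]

Amount  │Email           │Score│Date     ▼          
────────┼────────────────┼─────┼──────────          
$1819.77│grace41@mail.com│49.5 │2024-12-01          
$2191.60│alice36@mail.com│52.1 │2024-11-13          
$2053.87│hank51@mail.com │97.0 │2024-11-02          
$1944.76│hank20@mail.com │44.8 │2024-10-13          
$3440.10│frank75@mail.com│46.1 │2024-09-21          
$1233.24│bob34@mail.com  │46.2 │2024-08-25          
$1109.36│frank18@mail.com│53.0 │2024-08-15          
>4950.95│eve92@mail.com  │64.9 │2024-08-14          
$4611.36│hank94@mail.com │11.3 │2024-08-13          
$1653.10│frank22@mail.com│25.6 │2024-07-20          
$1118.00│frank36@mail.com│46.2 │2024-05-18          
$2622.07│bob8@mail.com   │99.7 │2024-03-24          
$4620.01│carol97@mail.com│68.8 │2024-01-10          
                                                    
                                                    
                                                    
                                                    
                                                    


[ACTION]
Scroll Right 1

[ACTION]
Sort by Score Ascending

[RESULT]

Amount  │Email           │Scor▲│Date                
────────┼────────────────┼─────┼──────────          
$4611.36│hank94@mail.com │11.3 │2024-08-13          
$1653.10│frank22@mail.com│25.6 │2024-07-20          
$1944.76│hank20@mail.com │44.8 │2024-10-13          
$3440.10│frank75@mail.com│46.1 │2024-09-21          
$1233.24│bob34@mail.com  │46.2 │2024-08-25          
$1118.00│frank36@mail.com│46.2 │2024-05-18          
$1819.77│grace41@mail.com│49.5 │2024-12-01          
>2191.60│alice36@mail.com│52.1 │2024-11-13          
$1109.36│frank18@mail.com│53.0 │2024-08-15          
$4950.95│eve92@mail.com  │64.9 │2024-08-14          
$4620.01│carol97@mail.com│68.8 │2024-01-10          
$2053.87│hank51@mail.com │97.0 │2024-11-02          
$2622.07│bob8@mail.com   │99.7 │2024-03-24          
                                                    
                                                    
                                                    
                                                    
                                                    


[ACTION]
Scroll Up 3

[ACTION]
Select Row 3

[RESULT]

Amount  │Email           │Scor▲│Date                
────────┼────────────────┼─────┼──────────          
$4611.36│hank94@mail.com │11.3 │2024-08-13          
$1653.10│frank22@mail.com│25.6 │2024-07-20          
$1944.76│hank20@mail.com │44.8 │2024-10-13          
>3440.10│frank75@mail.com│46.1 │2024-09-21          
$1233.24│bob34@mail.com  │46.2 │2024-08-25          
$1118.00│frank36@mail.com│46.2 │2024-05-18          
$1819.77│grace41@mail.com│49.5 │2024-12-01          
$2191.60│alice36@mail.com│52.1 │2024-11-13          
$1109.36│frank18@mail.com│53.0 │2024-08-15          
$4950.95│eve92@mail.com  │64.9 │2024-08-14          
$4620.01│carol97@mail.com│68.8 │2024-01-10          
$2053.87│hank51@mail.com │97.0 │2024-11-02          
$2622.07│bob8@mail.com   │99.7 │2024-03-24          
                                                    
                                                    
                                                    
                                                    
                                                    
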